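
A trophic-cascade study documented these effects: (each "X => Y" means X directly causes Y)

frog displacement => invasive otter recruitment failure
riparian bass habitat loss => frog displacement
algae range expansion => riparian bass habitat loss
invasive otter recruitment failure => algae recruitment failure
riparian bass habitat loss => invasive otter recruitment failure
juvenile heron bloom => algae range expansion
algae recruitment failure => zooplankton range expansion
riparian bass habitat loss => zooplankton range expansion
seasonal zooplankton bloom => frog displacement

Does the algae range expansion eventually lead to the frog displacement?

There is a causal chain: the algae range expansion → the riparian bass habitat loss → the frog displacement.

Yes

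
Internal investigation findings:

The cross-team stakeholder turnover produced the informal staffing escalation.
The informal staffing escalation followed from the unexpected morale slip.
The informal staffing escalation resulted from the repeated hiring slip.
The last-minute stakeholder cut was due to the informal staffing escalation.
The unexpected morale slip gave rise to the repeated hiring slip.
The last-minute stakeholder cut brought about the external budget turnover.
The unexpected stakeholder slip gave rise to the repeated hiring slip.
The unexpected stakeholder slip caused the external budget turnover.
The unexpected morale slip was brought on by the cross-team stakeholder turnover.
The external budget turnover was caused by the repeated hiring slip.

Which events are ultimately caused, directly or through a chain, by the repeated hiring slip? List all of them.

the external budget turnover, the informal staffing escalation, the last-minute stakeholder cut

Direct effects: the informal staffing escalation, the external budget turnover.
2 steps out: the last-minute stakeholder cut.
Not reachable from it: the unexpected stakeholder slip, the cross-team stakeholder turnover, the unexpected morale slip.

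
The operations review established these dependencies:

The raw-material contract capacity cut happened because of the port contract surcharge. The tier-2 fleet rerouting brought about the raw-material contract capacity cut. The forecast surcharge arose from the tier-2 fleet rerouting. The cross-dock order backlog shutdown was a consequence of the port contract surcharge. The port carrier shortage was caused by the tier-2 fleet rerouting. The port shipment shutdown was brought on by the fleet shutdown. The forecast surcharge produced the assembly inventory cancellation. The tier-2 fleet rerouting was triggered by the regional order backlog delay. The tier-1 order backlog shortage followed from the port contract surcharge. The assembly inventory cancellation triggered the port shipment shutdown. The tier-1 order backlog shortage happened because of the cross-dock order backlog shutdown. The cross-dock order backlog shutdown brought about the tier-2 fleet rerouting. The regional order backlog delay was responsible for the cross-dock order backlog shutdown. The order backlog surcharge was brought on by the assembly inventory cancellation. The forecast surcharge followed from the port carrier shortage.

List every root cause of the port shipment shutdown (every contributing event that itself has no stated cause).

the fleet shutdown, the port contract surcharge, the regional order backlog delay

Tracing upstream from the port shipment shutdown: the port shipment shutdown ← the assembly inventory cancellation ← the forecast surcharge ← the tier-2 fleet rerouting ← the cross-dock order backlog shutdown ← the port contract surcharge.
A separate upstream branch: the port shipment shutdown ← the assembly inventory cancellation ← the forecast surcharge ← the tier-2 fleet rerouting ← the regional order backlog delay.
A separate upstream branch: the port shipment shutdown ← the fleet shutdown.
Each of those chain origins has no stated cause.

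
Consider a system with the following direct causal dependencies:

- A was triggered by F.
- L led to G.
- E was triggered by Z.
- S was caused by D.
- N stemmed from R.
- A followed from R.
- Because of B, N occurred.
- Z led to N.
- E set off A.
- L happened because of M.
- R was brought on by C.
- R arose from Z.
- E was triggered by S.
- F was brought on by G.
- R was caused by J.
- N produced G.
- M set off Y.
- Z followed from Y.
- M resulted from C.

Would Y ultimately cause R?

Yes

There is a causal chain: Y → Z → R.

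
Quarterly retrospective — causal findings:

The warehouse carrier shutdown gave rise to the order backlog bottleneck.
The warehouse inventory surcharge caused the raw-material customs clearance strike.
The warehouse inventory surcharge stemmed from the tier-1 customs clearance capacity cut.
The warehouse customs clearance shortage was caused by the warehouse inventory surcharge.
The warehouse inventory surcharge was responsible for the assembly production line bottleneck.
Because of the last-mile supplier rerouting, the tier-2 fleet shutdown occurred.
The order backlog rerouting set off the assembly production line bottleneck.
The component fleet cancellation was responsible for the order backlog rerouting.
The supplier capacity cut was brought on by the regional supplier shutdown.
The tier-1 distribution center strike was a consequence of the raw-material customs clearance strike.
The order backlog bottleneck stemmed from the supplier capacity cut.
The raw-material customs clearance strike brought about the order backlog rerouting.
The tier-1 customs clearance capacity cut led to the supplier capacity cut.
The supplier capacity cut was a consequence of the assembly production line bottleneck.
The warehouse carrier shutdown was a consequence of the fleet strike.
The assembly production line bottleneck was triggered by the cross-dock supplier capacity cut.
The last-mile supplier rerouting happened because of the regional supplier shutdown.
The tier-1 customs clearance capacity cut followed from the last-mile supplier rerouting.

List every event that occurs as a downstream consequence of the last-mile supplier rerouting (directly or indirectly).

Direct effects: the tier-1 customs clearance capacity cut, the tier-2 fleet shutdown.
2 steps out: the warehouse inventory surcharge, the supplier capacity cut.
3 steps out: the warehouse customs clearance shortage, the raw-material customs clearance strike, the assembly production line bottleneck, the order backlog bottleneck.
4 steps out: the order backlog rerouting, the tier-1 distribution center strike.
Not reachable from it: the regional supplier shutdown, the component fleet cancellation, the fleet strike, the cross-dock supplier capacity cut, the warehouse carrier shutdown.

the assembly production line bottleneck, the order backlog bottleneck, the order backlog rerouting, the raw-material customs clearance strike, the supplier capacity cut, the tier-1 customs clearance capacity cut, the tier-1 distribution center strike, the tier-2 fleet shutdown, the warehouse customs clearance shortage, the warehouse inventory surcharge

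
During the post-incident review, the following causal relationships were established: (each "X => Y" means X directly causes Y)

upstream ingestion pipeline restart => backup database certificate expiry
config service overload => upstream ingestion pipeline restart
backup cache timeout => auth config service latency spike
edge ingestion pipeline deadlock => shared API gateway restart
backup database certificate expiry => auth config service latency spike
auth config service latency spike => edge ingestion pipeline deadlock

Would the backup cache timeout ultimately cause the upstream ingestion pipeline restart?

The backup cache timeout leads to the auth config service latency spike, the edge ingestion pipeline deadlock, the shared API gateway restart; the upstream ingestion pipeline restart is not among them.

No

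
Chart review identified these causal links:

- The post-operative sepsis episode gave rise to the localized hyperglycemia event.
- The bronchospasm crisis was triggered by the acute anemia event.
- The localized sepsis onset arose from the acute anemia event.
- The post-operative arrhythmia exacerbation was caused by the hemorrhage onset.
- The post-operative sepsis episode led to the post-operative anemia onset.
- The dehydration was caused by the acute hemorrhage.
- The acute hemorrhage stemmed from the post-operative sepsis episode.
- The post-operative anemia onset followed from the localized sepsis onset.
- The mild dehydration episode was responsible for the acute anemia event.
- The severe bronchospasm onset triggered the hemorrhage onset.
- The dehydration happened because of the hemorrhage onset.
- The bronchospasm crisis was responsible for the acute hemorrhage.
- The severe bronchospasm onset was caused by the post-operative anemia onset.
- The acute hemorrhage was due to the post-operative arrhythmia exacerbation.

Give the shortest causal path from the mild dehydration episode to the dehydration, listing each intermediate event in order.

the mild dehydration episode → the acute anemia event → the bronchospasm crisis → the acute hemorrhage → the dehydration

the mild dehydration episode → the acute anemia event
the acute anemia event → the bronchospasm crisis
the bronchospasm crisis → the acute hemorrhage
the acute hemorrhage → the dehydration
Length: 4 steps.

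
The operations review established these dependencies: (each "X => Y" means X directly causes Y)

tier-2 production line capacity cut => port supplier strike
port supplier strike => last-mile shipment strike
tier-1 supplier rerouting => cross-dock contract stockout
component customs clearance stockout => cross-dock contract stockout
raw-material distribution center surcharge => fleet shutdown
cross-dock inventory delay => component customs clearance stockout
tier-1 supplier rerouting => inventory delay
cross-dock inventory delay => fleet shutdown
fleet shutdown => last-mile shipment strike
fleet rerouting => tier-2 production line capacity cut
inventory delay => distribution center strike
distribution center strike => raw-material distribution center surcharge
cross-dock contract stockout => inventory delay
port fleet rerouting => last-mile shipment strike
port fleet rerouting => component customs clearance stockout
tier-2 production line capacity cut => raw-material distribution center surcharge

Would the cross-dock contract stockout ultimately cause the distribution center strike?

Yes

There is a causal chain: the cross-dock contract stockout → the inventory delay → the distribution center strike.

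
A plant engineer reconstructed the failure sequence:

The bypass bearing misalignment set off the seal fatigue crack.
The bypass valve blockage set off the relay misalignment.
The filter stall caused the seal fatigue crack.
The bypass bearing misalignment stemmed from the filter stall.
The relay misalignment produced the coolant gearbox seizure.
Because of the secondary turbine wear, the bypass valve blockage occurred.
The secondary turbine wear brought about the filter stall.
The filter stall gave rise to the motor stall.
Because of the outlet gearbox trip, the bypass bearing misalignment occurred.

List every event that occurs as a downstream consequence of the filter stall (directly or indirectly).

the bypass bearing misalignment, the motor stall, the seal fatigue crack

Direct effects: the bypass bearing misalignment, the motor stall, the seal fatigue crack.
Not reachable from it: the secondary turbine wear, the bypass valve blockage, the relay misalignment, the coolant gearbox seizure, the outlet gearbox trip.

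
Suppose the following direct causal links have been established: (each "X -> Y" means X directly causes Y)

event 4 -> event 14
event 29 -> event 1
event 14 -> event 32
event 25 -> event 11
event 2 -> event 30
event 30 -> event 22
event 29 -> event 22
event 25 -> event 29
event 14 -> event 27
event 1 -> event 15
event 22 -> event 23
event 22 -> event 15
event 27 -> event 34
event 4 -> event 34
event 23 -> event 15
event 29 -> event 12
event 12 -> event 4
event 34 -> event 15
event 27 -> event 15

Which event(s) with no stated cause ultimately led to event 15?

Tracing upstream from event 15: event 15 ← event 22 ← event 29 ← event 25.
A separate upstream branch: event 15 ← event 22 ← event 30 ← event 2.
Each of those chain origins has no stated cause.

event 2, event 25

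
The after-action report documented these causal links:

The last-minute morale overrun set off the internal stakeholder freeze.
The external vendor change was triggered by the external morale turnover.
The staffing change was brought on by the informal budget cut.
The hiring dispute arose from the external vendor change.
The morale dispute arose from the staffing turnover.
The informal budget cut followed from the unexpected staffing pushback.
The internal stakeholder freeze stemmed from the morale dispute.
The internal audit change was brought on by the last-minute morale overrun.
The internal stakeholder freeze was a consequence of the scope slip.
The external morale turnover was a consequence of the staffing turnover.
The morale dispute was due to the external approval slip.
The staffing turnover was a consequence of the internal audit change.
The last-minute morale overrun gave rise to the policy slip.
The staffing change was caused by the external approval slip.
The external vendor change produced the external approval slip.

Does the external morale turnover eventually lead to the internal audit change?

The external morale turnover leads to the external vendor change, the external approval slip, the hiring dispute, the morale dispute, the internal stakeholder freeze, the staffing change; the internal audit change is not among them.

No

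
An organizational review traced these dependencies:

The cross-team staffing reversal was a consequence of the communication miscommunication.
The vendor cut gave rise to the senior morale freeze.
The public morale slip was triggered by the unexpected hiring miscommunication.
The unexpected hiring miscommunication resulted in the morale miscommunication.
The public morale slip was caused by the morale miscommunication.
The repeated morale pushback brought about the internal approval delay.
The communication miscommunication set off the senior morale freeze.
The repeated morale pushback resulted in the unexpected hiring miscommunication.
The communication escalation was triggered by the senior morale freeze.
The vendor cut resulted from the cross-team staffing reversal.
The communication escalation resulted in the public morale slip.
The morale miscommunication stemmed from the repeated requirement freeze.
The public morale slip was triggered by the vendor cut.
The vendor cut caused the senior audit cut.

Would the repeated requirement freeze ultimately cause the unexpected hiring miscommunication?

No

The repeated requirement freeze leads to the morale miscommunication, the public morale slip; the unexpected hiring miscommunication is not among them.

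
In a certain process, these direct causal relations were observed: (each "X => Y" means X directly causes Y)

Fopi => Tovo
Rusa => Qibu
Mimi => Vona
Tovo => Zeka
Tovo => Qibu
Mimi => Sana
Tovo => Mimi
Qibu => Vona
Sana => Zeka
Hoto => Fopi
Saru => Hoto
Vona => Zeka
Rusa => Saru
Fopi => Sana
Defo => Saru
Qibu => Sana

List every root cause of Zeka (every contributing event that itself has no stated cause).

Defo, Rusa

Tracing upstream from Zeka: Zeka ← Sana ← Qibu ← Rusa.
A separate upstream branch: Zeka ← Tovo ← Fopi ← Hoto ← Saru ← Defo.
Each of those chain origins has no stated cause.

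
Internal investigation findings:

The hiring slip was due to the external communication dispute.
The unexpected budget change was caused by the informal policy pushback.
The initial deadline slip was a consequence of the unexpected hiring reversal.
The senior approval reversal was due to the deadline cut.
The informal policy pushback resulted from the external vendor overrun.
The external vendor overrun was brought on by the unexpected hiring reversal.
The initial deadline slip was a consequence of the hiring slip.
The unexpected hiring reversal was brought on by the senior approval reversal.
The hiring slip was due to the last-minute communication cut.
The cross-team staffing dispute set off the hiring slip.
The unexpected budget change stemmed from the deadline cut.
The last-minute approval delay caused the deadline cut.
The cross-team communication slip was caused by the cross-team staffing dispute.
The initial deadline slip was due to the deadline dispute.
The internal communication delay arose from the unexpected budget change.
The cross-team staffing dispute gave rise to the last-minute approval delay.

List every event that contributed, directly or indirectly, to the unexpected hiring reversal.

Immediate cause of the unexpected hiring reversal: the senior approval reversal.
Further upstream: the cross-team staffing dispute, the last-minute approval delay, the deadline cut.

the cross-team staffing dispute, the deadline cut, the last-minute approval delay, the senior approval reversal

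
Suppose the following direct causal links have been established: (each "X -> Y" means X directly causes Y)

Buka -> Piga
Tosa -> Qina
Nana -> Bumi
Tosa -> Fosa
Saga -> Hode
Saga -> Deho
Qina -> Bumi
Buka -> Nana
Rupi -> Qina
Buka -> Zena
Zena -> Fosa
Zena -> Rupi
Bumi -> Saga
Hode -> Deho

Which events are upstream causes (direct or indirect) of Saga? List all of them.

Buka, Bumi, Nana, Qina, Rupi, Tosa, Zena

Immediate cause of Saga: Bumi.
Further upstream: Buka, Zena, Nana, Tosa, Rupi, Qina.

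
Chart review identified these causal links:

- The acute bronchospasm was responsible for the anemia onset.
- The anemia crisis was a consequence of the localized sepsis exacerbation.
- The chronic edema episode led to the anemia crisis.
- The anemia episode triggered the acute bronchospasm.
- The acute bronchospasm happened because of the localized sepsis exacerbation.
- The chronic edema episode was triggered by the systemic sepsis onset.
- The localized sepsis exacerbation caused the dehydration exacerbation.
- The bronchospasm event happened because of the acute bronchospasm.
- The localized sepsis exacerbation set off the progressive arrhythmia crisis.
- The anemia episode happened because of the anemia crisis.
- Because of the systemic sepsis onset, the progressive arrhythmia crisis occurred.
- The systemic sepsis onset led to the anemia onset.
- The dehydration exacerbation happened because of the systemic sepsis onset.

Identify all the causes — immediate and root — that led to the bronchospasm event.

the acute bronchospasm, the anemia crisis, the anemia episode, the chronic edema episode, the localized sepsis exacerbation, the systemic sepsis onset

Immediate cause of the bronchospasm event: the acute bronchospasm.
Further upstream: the systemic sepsis onset, the chronic edema episode, the localized sepsis exacerbation, the anemia crisis, the anemia episode.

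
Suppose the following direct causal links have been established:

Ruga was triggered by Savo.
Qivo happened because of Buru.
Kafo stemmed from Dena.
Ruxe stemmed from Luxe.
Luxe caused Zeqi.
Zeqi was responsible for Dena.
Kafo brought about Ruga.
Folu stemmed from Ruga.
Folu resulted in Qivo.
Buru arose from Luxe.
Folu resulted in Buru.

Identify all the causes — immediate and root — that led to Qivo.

Buru, Dena, Folu, Kafo, Luxe, Ruga, Savo, Zeqi

Immediate causes of Qivo: Folu, Buru.
Further upstream: Luxe, Zeqi, Dena, Kafo, Ruga, Savo.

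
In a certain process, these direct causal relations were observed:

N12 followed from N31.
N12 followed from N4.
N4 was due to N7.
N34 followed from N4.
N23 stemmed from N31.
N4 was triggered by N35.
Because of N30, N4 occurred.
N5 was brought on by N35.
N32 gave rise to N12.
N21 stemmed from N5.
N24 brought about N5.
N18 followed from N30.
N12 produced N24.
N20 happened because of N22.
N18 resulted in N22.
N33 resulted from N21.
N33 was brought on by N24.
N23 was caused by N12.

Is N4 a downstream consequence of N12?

N12 leads to N24, N5, N21, N33, N23; N4 is not among them.

No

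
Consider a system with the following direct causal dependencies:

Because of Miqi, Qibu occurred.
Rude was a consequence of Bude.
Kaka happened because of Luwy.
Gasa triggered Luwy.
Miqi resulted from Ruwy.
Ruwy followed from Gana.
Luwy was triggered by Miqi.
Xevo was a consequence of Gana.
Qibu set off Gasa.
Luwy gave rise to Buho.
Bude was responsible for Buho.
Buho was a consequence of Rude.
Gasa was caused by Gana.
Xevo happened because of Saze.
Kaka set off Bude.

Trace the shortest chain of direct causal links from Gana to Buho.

Gana → Gasa
Gasa → Luwy
Luwy → Buho
Length: 3 steps.

Gana → Gasa → Luwy → Buho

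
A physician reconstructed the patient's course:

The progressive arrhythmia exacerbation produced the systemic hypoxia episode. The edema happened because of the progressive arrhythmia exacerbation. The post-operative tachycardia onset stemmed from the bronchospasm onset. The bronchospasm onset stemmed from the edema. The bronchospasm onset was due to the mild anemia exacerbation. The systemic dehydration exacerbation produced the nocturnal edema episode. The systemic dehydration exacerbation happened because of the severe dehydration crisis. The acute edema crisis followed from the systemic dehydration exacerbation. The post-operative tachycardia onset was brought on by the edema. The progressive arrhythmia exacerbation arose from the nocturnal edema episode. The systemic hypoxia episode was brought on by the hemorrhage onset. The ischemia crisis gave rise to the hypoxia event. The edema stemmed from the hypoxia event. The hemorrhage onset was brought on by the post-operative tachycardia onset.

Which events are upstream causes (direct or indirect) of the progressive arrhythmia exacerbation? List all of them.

the nocturnal edema episode, the severe dehydration crisis, the systemic dehydration exacerbation

Immediate cause of the progressive arrhythmia exacerbation: the nocturnal edema episode.
Further upstream: the severe dehydration crisis, the systemic dehydration exacerbation.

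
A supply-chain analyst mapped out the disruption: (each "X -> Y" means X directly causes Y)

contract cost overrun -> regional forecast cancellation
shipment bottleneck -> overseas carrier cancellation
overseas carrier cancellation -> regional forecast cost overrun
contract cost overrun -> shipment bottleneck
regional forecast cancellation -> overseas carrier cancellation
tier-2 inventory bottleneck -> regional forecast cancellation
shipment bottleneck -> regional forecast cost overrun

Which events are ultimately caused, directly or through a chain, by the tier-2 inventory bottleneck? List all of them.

Direct effects: the regional forecast cancellation.
2 steps out: the overseas carrier cancellation.
3 steps out: the regional forecast cost overrun.
Not reachable from it: the contract cost overrun, the shipment bottleneck.

the overseas carrier cancellation, the regional forecast cancellation, the regional forecast cost overrun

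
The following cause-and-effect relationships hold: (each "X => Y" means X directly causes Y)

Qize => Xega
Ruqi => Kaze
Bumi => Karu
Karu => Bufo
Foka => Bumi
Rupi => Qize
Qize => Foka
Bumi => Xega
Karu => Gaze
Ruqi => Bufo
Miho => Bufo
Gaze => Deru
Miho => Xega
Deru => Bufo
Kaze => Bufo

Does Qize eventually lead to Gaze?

Yes

There is a causal chain: Qize → Foka → Bumi → Karu → Gaze.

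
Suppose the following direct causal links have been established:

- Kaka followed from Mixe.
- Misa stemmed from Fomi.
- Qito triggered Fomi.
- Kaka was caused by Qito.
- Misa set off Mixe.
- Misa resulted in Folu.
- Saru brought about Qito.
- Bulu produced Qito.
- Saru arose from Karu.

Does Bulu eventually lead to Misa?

Yes

There is a causal chain: Bulu → Qito → Fomi → Misa.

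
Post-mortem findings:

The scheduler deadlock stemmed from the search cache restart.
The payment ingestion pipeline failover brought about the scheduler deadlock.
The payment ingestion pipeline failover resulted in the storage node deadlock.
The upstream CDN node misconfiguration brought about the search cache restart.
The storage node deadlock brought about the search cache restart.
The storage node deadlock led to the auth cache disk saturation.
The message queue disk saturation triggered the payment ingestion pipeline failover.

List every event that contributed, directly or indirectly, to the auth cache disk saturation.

the message queue disk saturation, the payment ingestion pipeline failover, the storage node deadlock

Immediate cause of the auth cache disk saturation: the storage node deadlock.
Further upstream: the message queue disk saturation, the payment ingestion pipeline failover.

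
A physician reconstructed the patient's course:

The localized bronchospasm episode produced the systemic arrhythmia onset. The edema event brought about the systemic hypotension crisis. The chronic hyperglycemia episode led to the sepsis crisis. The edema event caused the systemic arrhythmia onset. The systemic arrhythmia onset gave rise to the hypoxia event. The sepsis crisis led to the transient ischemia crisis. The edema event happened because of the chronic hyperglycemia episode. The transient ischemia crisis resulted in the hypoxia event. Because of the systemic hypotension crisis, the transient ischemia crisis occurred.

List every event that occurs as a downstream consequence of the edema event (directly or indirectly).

Direct effects: the systemic hypotension crisis, the systemic arrhythmia onset.
2 steps out: the transient ischemia crisis, the hypoxia event.
Not reachable from it: the chronic hyperglycemia episode, the sepsis crisis, the localized bronchospasm episode.

the hypoxia event, the systemic arrhythmia onset, the systemic hypotension crisis, the transient ischemia crisis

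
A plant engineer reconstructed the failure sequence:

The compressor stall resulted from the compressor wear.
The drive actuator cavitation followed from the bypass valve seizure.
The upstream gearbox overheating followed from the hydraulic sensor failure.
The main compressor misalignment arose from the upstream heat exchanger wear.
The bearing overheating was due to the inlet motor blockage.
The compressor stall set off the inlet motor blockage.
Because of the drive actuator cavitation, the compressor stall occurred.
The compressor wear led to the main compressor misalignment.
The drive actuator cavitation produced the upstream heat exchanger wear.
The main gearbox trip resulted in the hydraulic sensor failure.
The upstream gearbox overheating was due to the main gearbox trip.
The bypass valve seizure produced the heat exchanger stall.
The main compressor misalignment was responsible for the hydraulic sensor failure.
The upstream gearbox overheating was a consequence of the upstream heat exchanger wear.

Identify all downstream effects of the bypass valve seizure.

the bearing overheating, the compressor stall, the drive actuator cavitation, the heat exchanger stall, the hydraulic sensor failure, the inlet motor blockage, the main compressor misalignment, the upstream gearbox overheating, the upstream heat exchanger wear

Direct effects: the heat exchanger stall, the drive actuator cavitation.
2 steps out: the compressor stall, the upstream heat exchanger wear.
3 steps out: the inlet motor blockage, the main compressor misalignment, the upstream gearbox overheating.
4 steps out: the bearing overheating, the hydraulic sensor failure.
Not reachable from it: the main gearbox trip, the compressor wear.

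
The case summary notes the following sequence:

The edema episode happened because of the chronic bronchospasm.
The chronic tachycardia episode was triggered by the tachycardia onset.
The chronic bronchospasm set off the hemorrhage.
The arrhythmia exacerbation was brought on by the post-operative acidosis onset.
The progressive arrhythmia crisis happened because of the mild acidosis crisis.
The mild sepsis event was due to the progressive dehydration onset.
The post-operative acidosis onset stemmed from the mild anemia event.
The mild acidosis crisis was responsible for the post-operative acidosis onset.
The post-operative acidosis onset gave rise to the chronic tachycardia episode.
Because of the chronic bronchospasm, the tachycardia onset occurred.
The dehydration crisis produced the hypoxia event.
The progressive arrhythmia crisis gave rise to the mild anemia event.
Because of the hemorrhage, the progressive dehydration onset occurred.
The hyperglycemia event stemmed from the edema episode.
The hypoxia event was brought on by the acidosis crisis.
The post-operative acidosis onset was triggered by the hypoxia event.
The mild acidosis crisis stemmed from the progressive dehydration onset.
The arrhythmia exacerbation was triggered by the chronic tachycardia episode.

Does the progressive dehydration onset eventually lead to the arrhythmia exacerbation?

Yes

There is a causal chain: the progressive dehydration onset → the mild acidosis crisis → the post-operative acidosis onset → the arrhythmia exacerbation.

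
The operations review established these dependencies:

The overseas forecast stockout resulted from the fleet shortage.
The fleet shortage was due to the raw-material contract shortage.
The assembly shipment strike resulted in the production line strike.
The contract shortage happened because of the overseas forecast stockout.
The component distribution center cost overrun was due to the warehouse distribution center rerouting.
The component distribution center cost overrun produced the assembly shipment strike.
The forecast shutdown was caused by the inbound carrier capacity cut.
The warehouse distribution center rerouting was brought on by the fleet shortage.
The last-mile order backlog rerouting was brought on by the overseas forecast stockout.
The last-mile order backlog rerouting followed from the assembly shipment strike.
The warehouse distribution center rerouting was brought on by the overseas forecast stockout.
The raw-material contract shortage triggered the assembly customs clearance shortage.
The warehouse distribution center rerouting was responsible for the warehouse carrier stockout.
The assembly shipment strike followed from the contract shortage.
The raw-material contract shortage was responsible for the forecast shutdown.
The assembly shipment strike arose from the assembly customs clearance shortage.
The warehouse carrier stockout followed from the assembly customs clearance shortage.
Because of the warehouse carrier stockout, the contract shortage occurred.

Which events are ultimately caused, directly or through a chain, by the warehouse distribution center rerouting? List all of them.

the assembly shipment strike, the component distribution center cost overrun, the contract shortage, the last-mile order backlog rerouting, the production line strike, the warehouse carrier stockout

Direct effects: the warehouse carrier stockout, the component distribution center cost overrun.
2 steps out: the contract shortage, the assembly shipment strike.
3 steps out: the last-mile order backlog rerouting, the production line strike.
Not reachable from it: the raw-material contract shortage, the forecast shutdown, the fleet shortage, the assembly customs clearance shortage, the overseas forecast stockout, the inbound carrier capacity cut.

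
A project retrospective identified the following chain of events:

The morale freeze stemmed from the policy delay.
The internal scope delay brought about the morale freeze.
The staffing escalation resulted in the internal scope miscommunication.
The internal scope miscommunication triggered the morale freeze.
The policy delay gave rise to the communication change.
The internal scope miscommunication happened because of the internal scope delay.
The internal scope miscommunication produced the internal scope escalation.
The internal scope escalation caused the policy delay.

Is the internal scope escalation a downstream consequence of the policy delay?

The policy delay leads to the morale freeze, the communication change; the internal scope escalation is not among them.

No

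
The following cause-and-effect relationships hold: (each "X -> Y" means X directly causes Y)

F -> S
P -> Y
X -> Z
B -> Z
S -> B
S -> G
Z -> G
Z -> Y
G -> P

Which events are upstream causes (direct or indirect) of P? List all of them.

Immediate cause of P: G.
Further upstream: F, S, B, Z, X.

B, F, G, S, X, Z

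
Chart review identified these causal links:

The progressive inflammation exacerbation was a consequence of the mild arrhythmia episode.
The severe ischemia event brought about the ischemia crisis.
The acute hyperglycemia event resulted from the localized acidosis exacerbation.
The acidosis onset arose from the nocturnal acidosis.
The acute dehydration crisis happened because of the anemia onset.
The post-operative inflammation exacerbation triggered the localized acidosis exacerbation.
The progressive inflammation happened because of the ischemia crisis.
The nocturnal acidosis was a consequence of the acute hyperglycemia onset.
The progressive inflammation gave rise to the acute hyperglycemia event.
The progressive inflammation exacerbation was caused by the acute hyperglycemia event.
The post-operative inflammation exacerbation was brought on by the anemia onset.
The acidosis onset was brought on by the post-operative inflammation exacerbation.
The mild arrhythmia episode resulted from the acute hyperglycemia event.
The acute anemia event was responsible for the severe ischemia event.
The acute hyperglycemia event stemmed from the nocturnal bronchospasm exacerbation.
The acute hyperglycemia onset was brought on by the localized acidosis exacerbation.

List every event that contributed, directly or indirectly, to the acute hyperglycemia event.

the acute anemia event, the anemia onset, the ischemia crisis, the localized acidosis exacerbation, the nocturnal bronchospasm exacerbation, the post-operative inflammation exacerbation, the progressive inflammation, the severe ischemia event

Immediate causes of the acute hyperglycemia event: the progressive inflammation, the localized acidosis exacerbation, the nocturnal bronchospasm exacerbation.
Further upstream: the anemia onset, the post-operative inflammation exacerbation, the acute anemia event, the severe ischemia event, the ischemia crisis.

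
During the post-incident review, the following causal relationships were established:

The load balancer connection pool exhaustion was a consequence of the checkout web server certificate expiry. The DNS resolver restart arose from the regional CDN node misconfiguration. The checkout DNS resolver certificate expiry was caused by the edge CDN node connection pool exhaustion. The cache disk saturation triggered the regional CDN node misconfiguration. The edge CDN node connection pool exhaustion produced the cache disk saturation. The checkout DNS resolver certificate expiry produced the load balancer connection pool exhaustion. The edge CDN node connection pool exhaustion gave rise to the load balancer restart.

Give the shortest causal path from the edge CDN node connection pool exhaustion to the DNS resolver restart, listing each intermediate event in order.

the edge CDN node connection pool exhaustion → the cache disk saturation → the regional CDN node misconfiguration → the DNS resolver restart

the edge CDN node connection pool exhaustion → the cache disk saturation
the cache disk saturation → the regional CDN node misconfiguration
the regional CDN node misconfiguration → the DNS resolver restart
Length: 3 steps.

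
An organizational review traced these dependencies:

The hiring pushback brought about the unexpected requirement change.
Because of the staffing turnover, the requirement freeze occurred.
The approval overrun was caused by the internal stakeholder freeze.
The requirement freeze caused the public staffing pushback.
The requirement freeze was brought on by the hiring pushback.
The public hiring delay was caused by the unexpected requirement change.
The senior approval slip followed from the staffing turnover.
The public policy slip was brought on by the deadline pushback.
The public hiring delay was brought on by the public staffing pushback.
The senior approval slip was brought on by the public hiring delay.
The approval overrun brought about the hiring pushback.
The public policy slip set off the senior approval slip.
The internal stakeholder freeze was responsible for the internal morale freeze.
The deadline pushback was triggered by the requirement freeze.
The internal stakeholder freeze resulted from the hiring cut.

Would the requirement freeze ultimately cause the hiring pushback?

No

The requirement freeze leads to the deadline pushback, the public policy slip, the public staffing pushback, the public hiring delay, the senior approval slip; the hiring pushback is not among them.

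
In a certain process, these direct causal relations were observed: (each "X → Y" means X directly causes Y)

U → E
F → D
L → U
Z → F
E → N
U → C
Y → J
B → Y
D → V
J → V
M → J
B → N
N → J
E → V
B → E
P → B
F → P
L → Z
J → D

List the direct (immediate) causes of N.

Upstream contributors include L, Z, U, F, P, but only B, E feed directly into N.

B, E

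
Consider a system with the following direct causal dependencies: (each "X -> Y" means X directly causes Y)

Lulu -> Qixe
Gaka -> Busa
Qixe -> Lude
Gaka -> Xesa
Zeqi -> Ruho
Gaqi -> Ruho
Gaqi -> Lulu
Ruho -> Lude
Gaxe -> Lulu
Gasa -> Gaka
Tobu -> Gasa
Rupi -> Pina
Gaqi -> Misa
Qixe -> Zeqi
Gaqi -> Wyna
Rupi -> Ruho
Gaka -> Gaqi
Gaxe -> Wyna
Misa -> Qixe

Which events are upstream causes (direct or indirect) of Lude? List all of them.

Immediate causes of Lude: Qixe, Ruho.
Further upstream: Tobu, Gasa, Gaka, Rupi, Gaxe, Gaqi, Misa, Lulu, Zeqi.

Gaka, Gaqi, Gasa, Gaxe, Lulu, Misa, Qixe, Ruho, Rupi, Tobu, Zeqi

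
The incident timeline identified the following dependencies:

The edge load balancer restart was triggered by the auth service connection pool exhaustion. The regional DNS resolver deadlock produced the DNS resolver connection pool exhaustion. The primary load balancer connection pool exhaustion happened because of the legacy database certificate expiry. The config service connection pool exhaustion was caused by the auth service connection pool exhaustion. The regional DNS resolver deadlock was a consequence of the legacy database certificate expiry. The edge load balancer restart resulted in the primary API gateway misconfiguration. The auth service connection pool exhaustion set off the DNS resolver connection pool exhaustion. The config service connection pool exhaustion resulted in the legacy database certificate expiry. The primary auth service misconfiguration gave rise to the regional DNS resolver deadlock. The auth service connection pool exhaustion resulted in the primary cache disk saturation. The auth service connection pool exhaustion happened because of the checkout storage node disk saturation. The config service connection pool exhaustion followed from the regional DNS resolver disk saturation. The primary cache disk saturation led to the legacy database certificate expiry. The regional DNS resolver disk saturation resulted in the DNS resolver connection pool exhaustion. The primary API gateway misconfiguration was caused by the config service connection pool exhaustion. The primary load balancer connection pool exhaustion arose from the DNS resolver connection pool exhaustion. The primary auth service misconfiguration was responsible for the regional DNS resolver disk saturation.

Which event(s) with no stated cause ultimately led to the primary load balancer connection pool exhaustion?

the checkout storage node disk saturation, the primary auth service misconfiguration

Tracing upstream from the primary load balancer connection pool exhaustion: the primary load balancer connection pool exhaustion ← the DNS resolver connection pool exhaustion ← the auth service connection pool exhaustion ← the checkout storage node disk saturation.
A separate upstream branch: the primary load balancer connection pool exhaustion ← the DNS resolver connection pool exhaustion ← the regional DNS resolver disk saturation ← the primary auth service misconfiguration.
Each of those chain origins has no stated cause.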